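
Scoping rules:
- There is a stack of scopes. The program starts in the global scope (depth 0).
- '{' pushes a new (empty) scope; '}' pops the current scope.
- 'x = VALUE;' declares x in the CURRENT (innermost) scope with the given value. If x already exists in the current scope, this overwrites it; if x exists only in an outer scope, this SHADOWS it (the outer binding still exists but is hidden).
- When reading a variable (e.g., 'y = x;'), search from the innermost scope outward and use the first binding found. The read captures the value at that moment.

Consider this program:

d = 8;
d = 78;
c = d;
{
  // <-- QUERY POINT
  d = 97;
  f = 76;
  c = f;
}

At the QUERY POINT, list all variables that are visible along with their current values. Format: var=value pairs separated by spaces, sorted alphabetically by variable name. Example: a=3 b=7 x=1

Answer: c=78 d=78

Derivation:
Step 1: declare d=8 at depth 0
Step 2: declare d=78 at depth 0
Step 3: declare c=(read d)=78 at depth 0
Step 4: enter scope (depth=1)
Visible at query point: c=78 d=78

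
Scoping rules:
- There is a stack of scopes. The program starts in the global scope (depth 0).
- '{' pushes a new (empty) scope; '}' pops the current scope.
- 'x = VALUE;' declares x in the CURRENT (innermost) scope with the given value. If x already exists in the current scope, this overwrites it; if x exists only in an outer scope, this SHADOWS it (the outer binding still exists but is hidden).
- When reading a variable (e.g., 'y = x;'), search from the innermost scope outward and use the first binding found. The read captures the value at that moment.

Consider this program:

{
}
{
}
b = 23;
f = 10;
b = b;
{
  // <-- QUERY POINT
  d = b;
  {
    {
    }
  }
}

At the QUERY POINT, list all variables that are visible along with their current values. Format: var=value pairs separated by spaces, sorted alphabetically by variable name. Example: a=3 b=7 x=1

Step 1: enter scope (depth=1)
Step 2: exit scope (depth=0)
Step 3: enter scope (depth=1)
Step 4: exit scope (depth=0)
Step 5: declare b=23 at depth 0
Step 6: declare f=10 at depth 0
Step 7: declare b=(read b)=23 at depth 0
Step 8: enter scope (depth=1)
Visible at query point: b=23 f=10

Answer: b=23 f=10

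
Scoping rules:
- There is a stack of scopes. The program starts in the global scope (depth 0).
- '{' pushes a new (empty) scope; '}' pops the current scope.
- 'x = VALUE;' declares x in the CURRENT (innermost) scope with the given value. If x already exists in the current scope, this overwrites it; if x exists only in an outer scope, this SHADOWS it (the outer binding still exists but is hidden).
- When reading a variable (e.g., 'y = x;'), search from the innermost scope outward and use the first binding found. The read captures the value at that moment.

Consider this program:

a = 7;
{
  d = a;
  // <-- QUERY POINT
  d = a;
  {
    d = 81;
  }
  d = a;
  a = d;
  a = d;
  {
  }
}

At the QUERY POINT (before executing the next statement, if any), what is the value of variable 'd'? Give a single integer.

Answer: 7

Derivation:
Step 1: declare a=7 at depth 0
Step 2: enter scope (depth=1)
Step 3: declare d=(read a)=7 at depth 1
Visible at query point: a=7 d=7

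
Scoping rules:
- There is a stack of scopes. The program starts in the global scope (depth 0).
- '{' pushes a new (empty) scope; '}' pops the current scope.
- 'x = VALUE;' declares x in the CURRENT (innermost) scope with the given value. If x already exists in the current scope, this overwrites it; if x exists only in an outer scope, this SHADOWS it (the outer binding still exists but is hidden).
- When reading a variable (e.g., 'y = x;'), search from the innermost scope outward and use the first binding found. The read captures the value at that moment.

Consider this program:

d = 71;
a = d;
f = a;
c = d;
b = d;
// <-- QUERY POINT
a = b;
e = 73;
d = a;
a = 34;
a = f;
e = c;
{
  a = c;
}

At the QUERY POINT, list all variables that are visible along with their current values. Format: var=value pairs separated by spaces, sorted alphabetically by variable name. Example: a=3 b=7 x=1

Step 1: declare d=71 at depth 0
Step 2: declare a=(read d)=71 at depth 0
Step 3: declare f=(read a)=71 at depth 0
Step 4: declare c=(read d)=71 at depth 0
Step 5: declare b=(read d)=71 at depth 0
Visible at query point: a=71 b=71 c=71 d=71 f=71

Answer: a=71 b=71 c=71 d=71 f=71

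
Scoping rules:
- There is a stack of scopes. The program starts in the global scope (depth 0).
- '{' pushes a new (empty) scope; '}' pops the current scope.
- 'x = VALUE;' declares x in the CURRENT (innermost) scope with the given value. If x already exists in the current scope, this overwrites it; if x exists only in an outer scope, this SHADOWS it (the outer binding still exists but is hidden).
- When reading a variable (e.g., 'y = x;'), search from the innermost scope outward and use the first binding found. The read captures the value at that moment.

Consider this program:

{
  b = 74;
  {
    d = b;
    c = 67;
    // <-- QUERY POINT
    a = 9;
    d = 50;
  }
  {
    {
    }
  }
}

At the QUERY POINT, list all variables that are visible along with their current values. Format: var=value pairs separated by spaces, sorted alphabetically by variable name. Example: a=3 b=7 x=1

Answer: b=74 c=67 d=74

Derivation:
Step 1: enter scope (depth=1)
Step 2: declare b=74 at depth 1
Step 3: enter scope (depth=2)
Step 4: declare d=(read b)=74 at depth 2
Step 5: declare c=67 at depth 2
Visible at query point: b=74 c=67 d=74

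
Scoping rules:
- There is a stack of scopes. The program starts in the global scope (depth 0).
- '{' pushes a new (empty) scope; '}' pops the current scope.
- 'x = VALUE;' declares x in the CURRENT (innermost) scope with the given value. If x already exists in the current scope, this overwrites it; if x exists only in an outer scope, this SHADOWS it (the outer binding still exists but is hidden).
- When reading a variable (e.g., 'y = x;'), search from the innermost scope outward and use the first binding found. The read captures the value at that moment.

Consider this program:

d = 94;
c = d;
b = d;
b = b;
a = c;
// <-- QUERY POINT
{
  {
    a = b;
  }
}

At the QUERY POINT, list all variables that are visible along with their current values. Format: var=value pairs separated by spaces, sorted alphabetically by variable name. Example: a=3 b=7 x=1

Answer: a=94 b=94 c=94 d=94

Derivation:
Step 1: declare d=94 at depth 0
Step 2: declare c=(read d)=94 at depth 0
Step 3: declare b=(read d)=94 at depth 0
Step 4: declare b=(read b)=94 at depth 0
Step 5: declare a=(read c)=94 at depth 0
Visible at query point: a=94 b=94 c=94 d=94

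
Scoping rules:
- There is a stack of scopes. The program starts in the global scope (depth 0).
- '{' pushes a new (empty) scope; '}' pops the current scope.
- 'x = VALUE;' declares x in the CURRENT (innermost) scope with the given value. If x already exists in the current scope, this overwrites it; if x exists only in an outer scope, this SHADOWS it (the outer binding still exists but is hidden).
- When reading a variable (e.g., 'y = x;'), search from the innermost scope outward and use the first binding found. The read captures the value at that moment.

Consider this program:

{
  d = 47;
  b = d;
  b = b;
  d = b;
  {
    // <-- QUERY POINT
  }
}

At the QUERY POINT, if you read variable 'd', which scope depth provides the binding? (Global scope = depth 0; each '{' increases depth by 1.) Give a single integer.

Answer: 1

Derivation:
Step 1: enter scope (depth=1)
Step 2: declare d=47 at depth 1
Step 3: declare b=(read d)=47 at depth 1
Step 4: declare b=(read b)=47 at depth 1
Step 5: declare d=(read b)=47 at depth 1
Step 6: enter scope (depth=2)
Visible at query point: b=47 d=47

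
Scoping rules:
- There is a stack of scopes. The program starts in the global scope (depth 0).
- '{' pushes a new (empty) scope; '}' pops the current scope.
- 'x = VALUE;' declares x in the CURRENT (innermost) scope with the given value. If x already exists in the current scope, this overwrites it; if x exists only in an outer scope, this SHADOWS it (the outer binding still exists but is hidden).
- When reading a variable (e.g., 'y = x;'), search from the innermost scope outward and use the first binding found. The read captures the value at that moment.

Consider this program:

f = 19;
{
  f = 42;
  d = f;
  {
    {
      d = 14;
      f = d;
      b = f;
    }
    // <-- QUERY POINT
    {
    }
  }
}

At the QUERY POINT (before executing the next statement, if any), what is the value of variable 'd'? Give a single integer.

Answer: 42

Derivation:
Step 1: declare f=19 at depth 0
Step 2: enter scope (depth=1)
Step 3: declare f=42 at depth 1
Step 4: declare d=(read f)=42 at depth 1
Step 5: enter scope (depth=2)
Step 6: enter scope (depth=3)
Step 7: declare d=14 at depth 3
Step 8: declare f=(read d)=14 at depth 3
Step 9: declare b=(read f)=14 at depth 3
Step 10: exit scope (depth=2)
Visible at query point: d=42 f=42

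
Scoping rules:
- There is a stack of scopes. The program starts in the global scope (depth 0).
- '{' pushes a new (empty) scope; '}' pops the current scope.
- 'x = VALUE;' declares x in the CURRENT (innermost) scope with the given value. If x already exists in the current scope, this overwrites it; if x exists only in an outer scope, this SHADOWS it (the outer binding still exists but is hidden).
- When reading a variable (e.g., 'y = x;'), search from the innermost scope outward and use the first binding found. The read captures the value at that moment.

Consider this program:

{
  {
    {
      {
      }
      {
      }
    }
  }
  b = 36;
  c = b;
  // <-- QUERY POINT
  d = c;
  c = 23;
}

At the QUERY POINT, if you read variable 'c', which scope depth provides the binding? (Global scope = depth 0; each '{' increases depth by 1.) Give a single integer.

Step 1: enter scope (depth=1)
Step 2: enter scope (depth=2)
Step 3: enter scope (depth=3)
Step 4: enter scope (depth=4)
Step 5: exit scope (depth=3)
Step 6: enter scope (depth=4)
Step 7: exit scope (depth=3)
Step 8: exit scope (depth=2)
Step 9: exit scope (depth=1)
Step 10: declare b=36 at depth 1
Step 11: declare c=(read b)=36 at depth 1
Visible at query point: b=36 c=36

Answer: 1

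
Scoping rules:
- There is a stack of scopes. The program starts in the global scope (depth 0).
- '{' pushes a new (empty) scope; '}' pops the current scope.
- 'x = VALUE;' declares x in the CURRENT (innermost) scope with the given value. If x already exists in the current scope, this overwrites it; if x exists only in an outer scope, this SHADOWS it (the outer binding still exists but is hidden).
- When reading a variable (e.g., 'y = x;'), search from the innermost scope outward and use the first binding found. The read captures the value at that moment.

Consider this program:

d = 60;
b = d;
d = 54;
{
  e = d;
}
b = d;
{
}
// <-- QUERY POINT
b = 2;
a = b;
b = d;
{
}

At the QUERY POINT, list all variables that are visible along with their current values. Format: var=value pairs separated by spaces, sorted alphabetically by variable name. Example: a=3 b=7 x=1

Answer: b=54 d=54

Derivation:
Step 1: declare d=60 at depth 0
Step 2: declare b=(read d)=60 at depth 0
Step 3: declare d=54 at depth 0
Step 4: enter scope (depth=1)
Step 5: declare e=(read d)=54 at depth 1
Step 6: exit scope (depth=0)
Step 7: declare b=(read d)=54 at depth 0
Step 8: enter scope (depth=1)
Step 9: exit scope (depth=0)
Visible at query point: b=54 d=54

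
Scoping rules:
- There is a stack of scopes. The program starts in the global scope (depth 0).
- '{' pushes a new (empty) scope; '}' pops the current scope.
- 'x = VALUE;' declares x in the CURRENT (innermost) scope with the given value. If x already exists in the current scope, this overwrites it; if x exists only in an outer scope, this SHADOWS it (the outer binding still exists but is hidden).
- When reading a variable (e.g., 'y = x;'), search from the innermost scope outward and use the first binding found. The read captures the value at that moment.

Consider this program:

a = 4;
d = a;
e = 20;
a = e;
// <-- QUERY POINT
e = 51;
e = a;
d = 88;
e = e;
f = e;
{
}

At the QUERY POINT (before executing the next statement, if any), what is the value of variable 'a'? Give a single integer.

Answer: 20

Derivation:
Step 1: declare a=4 at depth 0
Step 2: declare d=(read a)=4 at depth 0
Step 3: declare e=20 at depth 0
Step 4: declare a=(read e)=20 at depth 0
Visible at query point: a=20 d=4 e=20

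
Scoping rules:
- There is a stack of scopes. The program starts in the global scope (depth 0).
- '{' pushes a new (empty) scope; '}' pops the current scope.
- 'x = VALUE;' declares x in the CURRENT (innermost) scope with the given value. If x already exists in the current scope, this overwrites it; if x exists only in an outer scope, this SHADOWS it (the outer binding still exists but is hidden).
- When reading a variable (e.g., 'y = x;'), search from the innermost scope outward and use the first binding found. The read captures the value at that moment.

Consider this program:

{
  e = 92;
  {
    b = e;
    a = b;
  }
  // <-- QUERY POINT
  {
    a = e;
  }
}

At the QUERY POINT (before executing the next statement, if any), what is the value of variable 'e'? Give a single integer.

Step 1: enter scope (depth=1)
Step 2: declare e=92 at depth 1
Step 3: enter scope (depth=2)
Step 4: declare b=(read e)=92 at depth 2
Step 5: declare a=(read b)=92 at depth 2
Step 6: exit scope (depth=1)
Visible at query point: e=92

Answer: 92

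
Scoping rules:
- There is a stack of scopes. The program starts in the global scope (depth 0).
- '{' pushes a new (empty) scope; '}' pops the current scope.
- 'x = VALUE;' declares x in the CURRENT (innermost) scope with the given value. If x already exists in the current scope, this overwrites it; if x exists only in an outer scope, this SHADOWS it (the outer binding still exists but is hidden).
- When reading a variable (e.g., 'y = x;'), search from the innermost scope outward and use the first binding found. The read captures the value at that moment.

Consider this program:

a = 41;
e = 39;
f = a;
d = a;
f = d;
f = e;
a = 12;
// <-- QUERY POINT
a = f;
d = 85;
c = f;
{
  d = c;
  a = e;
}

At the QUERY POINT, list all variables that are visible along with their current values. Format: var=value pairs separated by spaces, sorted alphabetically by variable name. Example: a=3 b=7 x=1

Answer: a=12 d=41 e=39 f=39

Derivation:
Step 1: declare a=41 at depth 0
Step 2: declare e=39 at depth 0
Step 3: declare f=(read a)=41 at depth 0
Step 4: declare d=(read a)=41 at depth 0
Step 5: declare f=(read d)=41 at depth 0
Step 6: declare f=(read e)=39 at depth 0
Step 7: declare a=12 at depth 0
Visible at query point: a=12 d=41 e=39 f=39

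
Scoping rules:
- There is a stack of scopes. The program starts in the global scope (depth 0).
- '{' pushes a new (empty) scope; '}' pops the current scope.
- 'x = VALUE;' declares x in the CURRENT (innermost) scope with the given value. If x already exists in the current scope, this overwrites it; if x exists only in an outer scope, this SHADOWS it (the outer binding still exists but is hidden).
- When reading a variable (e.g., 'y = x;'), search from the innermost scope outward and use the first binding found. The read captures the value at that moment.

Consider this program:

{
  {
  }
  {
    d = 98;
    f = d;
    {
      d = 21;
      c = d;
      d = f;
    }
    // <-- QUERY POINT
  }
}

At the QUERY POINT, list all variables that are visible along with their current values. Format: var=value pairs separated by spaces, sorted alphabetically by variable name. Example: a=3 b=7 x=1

Answer: d=98 f=98

Derivation:
Step 1: enter scope (depth=1)
Step 2: enter scope (depth=2)
Step 3: exit scope (depth=1)
Step 4: enter scope (depth=2)
Step 5: declare d=98 at depth 2
Step 6: declare f=(read d)=98 at depth 2
Step 7: enter scope (depth=3)
Step 8: declare d=21 at depth 3
Step 9: declare c=(read d)=21 at depth 3
Step 10: declare d=(read f)=98 at depth 3
Step 11: exit scope (depth=2)
Visible at query point: d=98 f=98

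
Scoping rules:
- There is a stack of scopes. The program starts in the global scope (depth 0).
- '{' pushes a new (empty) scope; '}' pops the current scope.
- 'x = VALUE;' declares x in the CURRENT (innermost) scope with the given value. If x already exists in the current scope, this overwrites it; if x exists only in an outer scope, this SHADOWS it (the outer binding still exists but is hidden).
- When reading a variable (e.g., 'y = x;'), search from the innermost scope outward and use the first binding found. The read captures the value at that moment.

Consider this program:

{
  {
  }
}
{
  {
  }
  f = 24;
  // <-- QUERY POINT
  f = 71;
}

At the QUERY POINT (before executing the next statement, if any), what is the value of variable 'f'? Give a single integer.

Answer: 24

Derivation:
Step 1: enter scope (depth=1)
Step 2: enter scope (depth=2)
Step 3: exit scope (depth=1)
Step 4: exit scope (depth=0)
Step 5: enter scope (depth=1)
Step 6: enter scope (depth=2)
Step 7: exit scope (depth=1)
Step 8: declare f=24 at depth 1
Visible at query point: f=24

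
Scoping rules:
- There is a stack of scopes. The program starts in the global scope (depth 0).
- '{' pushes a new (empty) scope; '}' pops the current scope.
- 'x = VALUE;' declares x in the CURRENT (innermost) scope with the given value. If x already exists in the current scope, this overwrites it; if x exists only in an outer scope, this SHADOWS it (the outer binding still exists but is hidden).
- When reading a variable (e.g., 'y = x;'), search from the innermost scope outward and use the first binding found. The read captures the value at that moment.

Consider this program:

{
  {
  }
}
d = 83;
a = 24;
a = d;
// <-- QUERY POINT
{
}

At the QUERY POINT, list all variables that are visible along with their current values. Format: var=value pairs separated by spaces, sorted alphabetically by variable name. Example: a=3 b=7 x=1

Answer: a=83 d=83

Derivation:
Step 1: enter scope (depth=1)
Step 2: enter scope (depth=2)
Step 3: exit scope (depth=1)
Step 4: exit scope (depth=0)
Step 5: declare d=83 at depth 0
Step 6: declare a=24 at depth 0
Step 7: declare a=(read d)=83 at depth 0
Visible at query point: a=83 d=83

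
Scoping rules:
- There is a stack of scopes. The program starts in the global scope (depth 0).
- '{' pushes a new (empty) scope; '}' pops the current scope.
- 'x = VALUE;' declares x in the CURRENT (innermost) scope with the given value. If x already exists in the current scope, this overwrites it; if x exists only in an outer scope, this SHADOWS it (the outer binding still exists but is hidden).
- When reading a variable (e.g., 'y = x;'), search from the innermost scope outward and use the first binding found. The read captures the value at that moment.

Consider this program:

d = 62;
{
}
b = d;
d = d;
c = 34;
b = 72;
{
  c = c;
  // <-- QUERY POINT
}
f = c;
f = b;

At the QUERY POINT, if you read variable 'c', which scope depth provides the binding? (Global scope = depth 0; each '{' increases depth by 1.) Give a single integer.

Answer: 1

Derivation:
Step 1: declare d=62 at depth 0
Step 2: enter scope (depth=1)
Step 3: exit scope (depth=0)
Step 4: declare b=(read d)=62 at depth 0
Step 5: declare d=(read d)=62 at depth 0
Step 6: declare c=34 at depth 0
Step 7: declare b=72 at depth 0
Step 8: enter scope (depth=1)
Step 9: declare c=(read c)=34 at depth 1
Visible at query point: b=72 c=34 d=62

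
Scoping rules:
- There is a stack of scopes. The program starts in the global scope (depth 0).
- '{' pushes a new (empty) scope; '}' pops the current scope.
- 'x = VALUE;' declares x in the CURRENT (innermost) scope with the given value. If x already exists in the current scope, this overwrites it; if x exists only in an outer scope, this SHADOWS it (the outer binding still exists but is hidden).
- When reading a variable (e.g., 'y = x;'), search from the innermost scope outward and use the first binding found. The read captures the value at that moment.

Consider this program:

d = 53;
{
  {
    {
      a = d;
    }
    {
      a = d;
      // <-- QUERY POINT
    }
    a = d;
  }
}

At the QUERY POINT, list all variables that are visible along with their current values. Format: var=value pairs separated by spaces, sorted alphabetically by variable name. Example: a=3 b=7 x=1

Answer: a=53 d=53

Derivation:
Step 1: declare d=53 at depth 0
Step 2: enter scope (depth=1)
Step 3: enter scope (depth=2)
Step 4: enter scope (depth=3)
Step 5: declare a=(read d)=53 at depth 3
Step 6: exit scope (depth=2)
Step 7: enter scope (depth=3)
Step 8: declare a=(read d)=53 at depth 3
Visible at query point: a=53 d=53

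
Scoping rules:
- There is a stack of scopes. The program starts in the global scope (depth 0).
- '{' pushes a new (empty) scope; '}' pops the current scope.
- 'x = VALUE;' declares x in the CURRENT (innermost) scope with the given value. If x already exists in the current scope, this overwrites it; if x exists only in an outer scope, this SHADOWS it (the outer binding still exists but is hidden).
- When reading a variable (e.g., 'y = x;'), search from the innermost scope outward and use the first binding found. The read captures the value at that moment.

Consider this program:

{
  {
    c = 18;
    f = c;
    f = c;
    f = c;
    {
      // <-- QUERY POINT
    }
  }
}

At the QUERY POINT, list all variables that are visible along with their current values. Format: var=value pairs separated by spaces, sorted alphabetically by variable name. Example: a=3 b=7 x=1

Step 1: enter scope (depth=1)
Step 2: enter scope (depth=2)
Step 3: declare c=18 at depth 2
Step 4: declare f=(read c)=18 at depth 2
Step 5: declare f=(read c)=18 at depth 2
Step 6: declare f=(read c)=18 at depth 2
Step 7: enter scope (depth=3)
Visible at query point: c=18 f=18

Answer: c=18 f=18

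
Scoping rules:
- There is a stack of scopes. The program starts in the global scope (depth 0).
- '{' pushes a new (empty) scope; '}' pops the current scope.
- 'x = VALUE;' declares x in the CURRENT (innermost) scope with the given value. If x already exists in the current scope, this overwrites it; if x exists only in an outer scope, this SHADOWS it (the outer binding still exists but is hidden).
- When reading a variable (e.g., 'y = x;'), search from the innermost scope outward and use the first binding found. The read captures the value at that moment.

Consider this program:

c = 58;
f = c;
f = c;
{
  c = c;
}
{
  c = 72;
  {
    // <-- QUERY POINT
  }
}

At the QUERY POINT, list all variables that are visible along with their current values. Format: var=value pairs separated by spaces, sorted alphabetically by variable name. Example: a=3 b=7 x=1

Answer: c=72 f=58

Derivation:
Step 1: declare c=58 at depth 0
Step 2: declare f=(read c)=58 at depth 0
Step 3: declare f=(read c)=58 at depth 0
Step 4: enter scope (depth=1)
Step 5: declare c=(read c)=58 at depth 1
Step 6: exit scope (depth=0)
Step 7: enter scope (depth=1)
Step 8: declare c=72 at depth 1
Step 9: enter scope (depth=2)
Visible at query point: c=72 f=58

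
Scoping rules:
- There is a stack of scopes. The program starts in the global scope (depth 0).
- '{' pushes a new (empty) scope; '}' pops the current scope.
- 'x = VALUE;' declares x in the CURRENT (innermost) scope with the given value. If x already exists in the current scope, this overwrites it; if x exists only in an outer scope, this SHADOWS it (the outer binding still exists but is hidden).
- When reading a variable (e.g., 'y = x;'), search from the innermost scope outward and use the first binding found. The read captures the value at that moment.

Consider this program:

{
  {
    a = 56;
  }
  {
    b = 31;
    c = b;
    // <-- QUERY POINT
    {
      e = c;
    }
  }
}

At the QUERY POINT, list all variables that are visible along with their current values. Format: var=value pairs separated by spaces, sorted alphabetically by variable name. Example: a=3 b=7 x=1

Step 1: enter scope (depth=1)
Step 2: enter scope (depth=2)
Step 3: declare a=56 at depth 2
Step 4: exit scope (depth=1)
Step 5: enter scope (depth=2)
Step 6: declare b=31 at depth 2
Step 7: declare c=(read b)=31 at depth 2
Visible at query point: b=31 c=31

Answer: b=31 c=31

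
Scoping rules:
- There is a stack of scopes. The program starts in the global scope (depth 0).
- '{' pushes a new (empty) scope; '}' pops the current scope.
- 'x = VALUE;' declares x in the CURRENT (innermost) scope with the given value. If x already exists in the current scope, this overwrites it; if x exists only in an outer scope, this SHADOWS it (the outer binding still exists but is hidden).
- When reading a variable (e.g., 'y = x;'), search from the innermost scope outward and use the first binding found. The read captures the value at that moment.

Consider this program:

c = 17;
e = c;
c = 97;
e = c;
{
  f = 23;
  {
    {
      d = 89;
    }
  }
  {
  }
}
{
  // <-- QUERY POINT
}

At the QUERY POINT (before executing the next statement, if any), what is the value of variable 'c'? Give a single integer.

Answer: 97

Derivation:
Step 1: declare c=17 at depth 0
Step 2: declare e=(read c)=17 at depth 0
Step 3: declare c=97 at depth 0
Step 4: declare e=(read c)=97 at depth 0
Step 5: enter scope (depth=1)
Step 6: declare f=23 at depth 1
Step 7: enter scope (depth=2)
Step 8: enter scope (depth=3)
Step 9: declare d=89 at depth 3
Step 10: exit scope (depth=2)
Step 11: exit scope (depth=1)
Step 12: enter scope (depth=2)
Step 13: exit scope (depth=1)
Step 14: exit scope (depth=0)
Step 15: enter scope (depth=1)
Visible at query point: c=97 e=97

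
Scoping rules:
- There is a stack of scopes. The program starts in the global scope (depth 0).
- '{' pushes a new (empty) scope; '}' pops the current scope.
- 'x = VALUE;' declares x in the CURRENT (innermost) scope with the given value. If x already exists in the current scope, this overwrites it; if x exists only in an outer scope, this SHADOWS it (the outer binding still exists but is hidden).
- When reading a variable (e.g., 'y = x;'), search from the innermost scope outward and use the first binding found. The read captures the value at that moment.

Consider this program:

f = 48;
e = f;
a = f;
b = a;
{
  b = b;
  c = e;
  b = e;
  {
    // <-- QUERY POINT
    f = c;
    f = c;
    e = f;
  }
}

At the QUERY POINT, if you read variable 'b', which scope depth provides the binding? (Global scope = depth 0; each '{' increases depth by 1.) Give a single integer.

Answer: 1

Derivation:
Step 1: declare f=48 at depth 0
Step 2: declare e=(read f)=48 at depth 0
Step 3: declare a=(read f)=48 at depth 0
Step 4: declare b=(read a)=48 at depth 0
Step 5: enter scope (depth=1)
Step 6: declare b=(read b)=48 at depth 1
Step 7: declare c=(read e)=48 at depth 1
Step 8: declare b=(read e)=48 at depth 1
Step 9: enter scope (depth=2)
Visible at query point: a=48 b=48 c=48 e=48 f=48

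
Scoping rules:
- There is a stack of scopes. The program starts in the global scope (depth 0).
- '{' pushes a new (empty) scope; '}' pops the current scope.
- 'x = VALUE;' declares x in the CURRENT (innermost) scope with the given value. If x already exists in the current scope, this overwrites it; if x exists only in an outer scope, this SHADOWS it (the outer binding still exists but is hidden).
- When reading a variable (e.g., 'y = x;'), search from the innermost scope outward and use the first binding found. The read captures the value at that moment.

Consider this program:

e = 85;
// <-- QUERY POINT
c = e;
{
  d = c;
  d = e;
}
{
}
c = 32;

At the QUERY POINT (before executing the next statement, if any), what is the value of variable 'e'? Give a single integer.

Answer: 85

Derivation:
Step 1: declare e=85 at depth 0
Visible at query point: e=85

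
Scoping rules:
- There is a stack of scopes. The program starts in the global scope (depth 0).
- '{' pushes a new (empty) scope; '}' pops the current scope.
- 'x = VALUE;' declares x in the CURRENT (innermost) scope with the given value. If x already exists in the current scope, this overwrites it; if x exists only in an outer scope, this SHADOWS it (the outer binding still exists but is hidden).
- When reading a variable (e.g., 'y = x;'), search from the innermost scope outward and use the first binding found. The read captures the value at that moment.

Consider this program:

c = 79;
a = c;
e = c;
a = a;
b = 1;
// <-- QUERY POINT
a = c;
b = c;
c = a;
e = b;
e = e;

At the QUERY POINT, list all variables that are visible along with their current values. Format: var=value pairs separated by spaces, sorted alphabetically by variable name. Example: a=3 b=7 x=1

Step 1: declare c=79 at depth 0
Step 2: declare a=(read c)=79 at depth 0
Step 3: declare e=(read c)=79 at depth 0
Step 4: declare a=(read a)=79 at depth 0
Step 5: declare b=1 at depth 0
Visible at query point: a=79 b=1 c=79 e=79

Answer: a=79 b=1 c=79 e=79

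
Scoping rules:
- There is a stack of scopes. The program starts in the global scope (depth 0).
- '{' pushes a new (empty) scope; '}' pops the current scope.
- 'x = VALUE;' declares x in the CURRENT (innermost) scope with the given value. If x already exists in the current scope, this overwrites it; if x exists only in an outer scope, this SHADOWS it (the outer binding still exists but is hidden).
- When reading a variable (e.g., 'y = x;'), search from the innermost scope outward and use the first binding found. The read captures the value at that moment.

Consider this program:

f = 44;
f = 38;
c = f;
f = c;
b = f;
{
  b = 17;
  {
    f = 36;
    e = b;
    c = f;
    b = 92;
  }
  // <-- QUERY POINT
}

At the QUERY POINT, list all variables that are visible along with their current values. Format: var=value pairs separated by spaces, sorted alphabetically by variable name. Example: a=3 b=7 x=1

Answer: b=17 c=38 f=38

Derivation:
Step 1: declare f=44 at depth 0
Step 2: declare f=38 at depth 0
Step 3: declare c=(read f)=38 at depth 0
Step 4: declare f=(read c)=38 at depth 0
Step 5: declare b=(read f)=38 at depth 0
Step 6: enter scope (depth=1)
Step 7: declare b=17 at depth 1
Step 8: enter scope (depth=2)
Step 9: declare f=36 at depth 2
Step 10: declare e=(read b)=17 at depth 2
Step 11: declare c=(read f)=36 at depth 2
Step 12: declare b=92 at depth 2
Step 13: exit scope (depth=1)
Visible at query point: b=17 c=38 f=38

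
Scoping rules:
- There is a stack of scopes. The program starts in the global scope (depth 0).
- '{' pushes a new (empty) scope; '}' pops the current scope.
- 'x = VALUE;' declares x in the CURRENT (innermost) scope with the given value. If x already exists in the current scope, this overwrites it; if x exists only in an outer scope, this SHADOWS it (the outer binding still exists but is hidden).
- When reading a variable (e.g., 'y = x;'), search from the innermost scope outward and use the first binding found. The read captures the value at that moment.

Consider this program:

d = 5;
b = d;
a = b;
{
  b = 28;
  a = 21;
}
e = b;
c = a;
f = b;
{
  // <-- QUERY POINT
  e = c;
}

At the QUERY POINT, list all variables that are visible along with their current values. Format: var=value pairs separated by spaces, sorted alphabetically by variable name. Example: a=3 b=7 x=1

Step 1: declare d=5 at depth 0
Step 2: declare b=(read d)=5 at depth 0
Step 3: declare a=(read b)=5 at depth 0
Step 4: enter scope (depth=1)
Step 5: declare b=28 at depth 1
Step 6: declare a=21 at depth 1
Step 7: exit scope (depth=0)
Step 8: declare e=(read b)=5 at depth 0
Step 9: declare c=(read a)=5 at depth 0
Step 10: declare f=(read b)=5 at depth 0
Step 11: enter scope (depth=1)
Visible at query point: a=5 b=5 c=5 d=5 e=5 f=5

Answer: a=5 b=5 c=5 d=5 e=5 f=5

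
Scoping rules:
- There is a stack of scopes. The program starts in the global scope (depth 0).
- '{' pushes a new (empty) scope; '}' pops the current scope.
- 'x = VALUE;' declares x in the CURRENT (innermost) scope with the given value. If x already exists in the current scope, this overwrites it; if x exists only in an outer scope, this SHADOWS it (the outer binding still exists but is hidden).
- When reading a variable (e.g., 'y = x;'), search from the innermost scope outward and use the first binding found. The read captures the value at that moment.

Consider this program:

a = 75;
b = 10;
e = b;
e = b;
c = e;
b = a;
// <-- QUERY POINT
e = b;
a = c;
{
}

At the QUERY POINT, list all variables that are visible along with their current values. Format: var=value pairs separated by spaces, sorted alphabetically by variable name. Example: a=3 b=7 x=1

Step 1: declare a=75 at depth 0
Step 2: declare b=10 at depth 0
Step 3: declare e=(read b)=10 at depth 0
Step 4: declare e=(read b)=10 at depth 0
Step 5: declare c=(read e)=10 at depth 0
Step 6: declare b=(read a)=75 at depth 0
Visible at query point: a=75 b=75 c=10 e=10

Answer: a=75 b=75 c=10 e=10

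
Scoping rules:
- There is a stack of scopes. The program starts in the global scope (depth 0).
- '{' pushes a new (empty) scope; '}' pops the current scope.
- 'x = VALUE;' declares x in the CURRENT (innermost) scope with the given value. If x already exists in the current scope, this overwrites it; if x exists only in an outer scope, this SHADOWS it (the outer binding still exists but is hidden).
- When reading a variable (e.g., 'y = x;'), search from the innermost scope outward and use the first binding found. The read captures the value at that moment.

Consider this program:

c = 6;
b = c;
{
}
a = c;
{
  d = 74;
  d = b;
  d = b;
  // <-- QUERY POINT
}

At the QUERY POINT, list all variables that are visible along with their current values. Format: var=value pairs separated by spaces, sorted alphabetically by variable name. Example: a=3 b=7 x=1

Answer: a=6 b=6 c=6 d=6

Derivation:
Step 1: declare c=6 at depth 0
Step 2: declare b=(read c)=6 at depth 0
Step 3: enter scope (depth=1)
Step 4: exit scope (depth=0)
Step 5: declare a=(read c)=6 at depth 0
Step 6: enter scope (depth=1)
Step 7: declare d=74 at depth 1
Step 8: declare d=(read b)=6 at depth 1
Step 9: declare d=(read b)=6 at depth 1
Visible at query point: a=6 b=6 c=6 d=6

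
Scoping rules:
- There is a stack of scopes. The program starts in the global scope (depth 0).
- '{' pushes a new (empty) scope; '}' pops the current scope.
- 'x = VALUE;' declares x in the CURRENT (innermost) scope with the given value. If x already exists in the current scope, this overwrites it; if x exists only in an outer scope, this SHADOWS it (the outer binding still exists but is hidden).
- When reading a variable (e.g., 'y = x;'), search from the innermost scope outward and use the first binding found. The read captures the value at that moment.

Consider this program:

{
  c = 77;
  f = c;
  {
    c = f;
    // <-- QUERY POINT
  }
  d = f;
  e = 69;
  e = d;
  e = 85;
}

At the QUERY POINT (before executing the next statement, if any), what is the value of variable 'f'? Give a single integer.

Answer: 77

Derivation:
Step 1: enter scope (depth=1)
Step 2: declare c=77 at depth 1
Step 3: declare f=(read c)=77 at depth 1
Step 4: enter scope (depth=2)
Step 5: declare c=(read f)=77 at depth 2
Visible at query point: c=77 f=77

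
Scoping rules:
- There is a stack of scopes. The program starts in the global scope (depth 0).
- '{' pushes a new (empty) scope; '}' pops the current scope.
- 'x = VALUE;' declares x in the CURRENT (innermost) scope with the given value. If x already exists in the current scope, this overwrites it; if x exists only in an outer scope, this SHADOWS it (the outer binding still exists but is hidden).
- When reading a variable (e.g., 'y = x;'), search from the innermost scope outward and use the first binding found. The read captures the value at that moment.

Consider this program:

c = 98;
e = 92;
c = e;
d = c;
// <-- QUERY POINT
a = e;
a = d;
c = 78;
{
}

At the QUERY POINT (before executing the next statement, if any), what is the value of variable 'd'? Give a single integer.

Step 1: declare c=98 at depth 0
Step 2: declare e=92 at depth 0
Step 3: declare c=(read e)=92 at depth 0
Step 4: declare d=(read c)=92 at depth 0
Visible at query point: c=92 d=92 e=92

Answer: 92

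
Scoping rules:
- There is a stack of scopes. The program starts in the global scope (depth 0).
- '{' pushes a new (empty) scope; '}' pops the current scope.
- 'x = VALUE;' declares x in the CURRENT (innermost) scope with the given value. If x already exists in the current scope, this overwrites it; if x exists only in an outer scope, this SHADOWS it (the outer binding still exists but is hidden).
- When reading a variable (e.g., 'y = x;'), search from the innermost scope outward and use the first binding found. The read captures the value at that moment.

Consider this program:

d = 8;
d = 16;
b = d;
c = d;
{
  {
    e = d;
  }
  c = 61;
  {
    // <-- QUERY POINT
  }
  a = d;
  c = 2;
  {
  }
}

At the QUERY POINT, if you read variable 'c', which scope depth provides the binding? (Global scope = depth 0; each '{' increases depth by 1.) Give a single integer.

Answer: 1

Derivation:
Step 1: declare d=8 at depth 0
Step 2: declare d=16 at depth 0
Step 3: declare b=(read d)=16 at depth 0
Step 4: declare c=(read d)=16 at depth 0
Step 5: enter scope (depth=1)
Step 6: enter scope (depth=2)
Step 7: declare e=(read d)=16 at depth 2
Step 8: exit scope (depth=1)
Step 9: declare c=61 at depth 1
Step 10: enter scope (depth=2)
Visible at query point: b=16 c=61 d=16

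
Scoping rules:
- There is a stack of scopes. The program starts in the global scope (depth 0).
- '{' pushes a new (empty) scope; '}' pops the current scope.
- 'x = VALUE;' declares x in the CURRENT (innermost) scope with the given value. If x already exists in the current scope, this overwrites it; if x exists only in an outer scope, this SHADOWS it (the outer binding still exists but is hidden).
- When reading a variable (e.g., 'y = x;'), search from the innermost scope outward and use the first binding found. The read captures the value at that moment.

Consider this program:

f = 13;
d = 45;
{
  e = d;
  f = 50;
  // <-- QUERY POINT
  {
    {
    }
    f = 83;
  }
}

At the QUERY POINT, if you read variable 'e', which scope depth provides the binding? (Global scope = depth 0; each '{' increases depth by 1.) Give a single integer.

Step 1: declare f=13 at depth 0
Step 2: declare d=45 at depth 0
Step 3: enter scope (depth=1)
Step 4: declare e=(read d)=45 at depth 1
Step 5: declare f=50 at depth 1
Visible at query point: d=45 e=45 f=50

Answer: 1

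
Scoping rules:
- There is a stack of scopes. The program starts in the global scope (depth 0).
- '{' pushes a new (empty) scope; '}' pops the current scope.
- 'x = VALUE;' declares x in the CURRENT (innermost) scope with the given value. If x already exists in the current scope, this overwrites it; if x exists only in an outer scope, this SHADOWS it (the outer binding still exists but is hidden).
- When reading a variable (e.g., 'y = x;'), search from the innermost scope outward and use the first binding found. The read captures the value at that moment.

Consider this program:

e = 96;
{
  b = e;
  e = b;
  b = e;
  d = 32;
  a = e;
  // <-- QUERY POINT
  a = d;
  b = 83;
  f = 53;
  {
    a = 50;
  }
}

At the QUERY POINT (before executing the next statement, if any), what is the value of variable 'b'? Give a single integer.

Step 1: declare e=96 at depth 0
Step 2: enter scope (depth=1)
Step 3: declare b=(read e)=96 at depth 1
Step 4: declare e=(read b)=96 at depth 1
Step 5: declare b=(read e)=96 at depth 1
Step 6: declare d=32 at depth 1
Step 7: declare a=(read e)=96 at depth 1
Visible at query point: a=96 b=96 d=32 e=96

Answer: 96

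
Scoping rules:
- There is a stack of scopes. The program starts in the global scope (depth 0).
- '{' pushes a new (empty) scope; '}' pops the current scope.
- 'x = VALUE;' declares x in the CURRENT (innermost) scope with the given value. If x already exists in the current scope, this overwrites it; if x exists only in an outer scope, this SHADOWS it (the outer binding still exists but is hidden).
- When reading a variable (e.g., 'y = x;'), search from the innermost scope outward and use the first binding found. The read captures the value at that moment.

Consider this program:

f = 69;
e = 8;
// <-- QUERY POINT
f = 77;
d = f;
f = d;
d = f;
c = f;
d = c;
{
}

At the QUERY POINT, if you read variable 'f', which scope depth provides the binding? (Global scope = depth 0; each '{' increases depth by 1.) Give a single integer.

Answer: 0

Derivation:
Step 1: declare f=69 at depth 0
Step 2: declare e=8 at depth 0
Visible at query point: e=8 f=69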